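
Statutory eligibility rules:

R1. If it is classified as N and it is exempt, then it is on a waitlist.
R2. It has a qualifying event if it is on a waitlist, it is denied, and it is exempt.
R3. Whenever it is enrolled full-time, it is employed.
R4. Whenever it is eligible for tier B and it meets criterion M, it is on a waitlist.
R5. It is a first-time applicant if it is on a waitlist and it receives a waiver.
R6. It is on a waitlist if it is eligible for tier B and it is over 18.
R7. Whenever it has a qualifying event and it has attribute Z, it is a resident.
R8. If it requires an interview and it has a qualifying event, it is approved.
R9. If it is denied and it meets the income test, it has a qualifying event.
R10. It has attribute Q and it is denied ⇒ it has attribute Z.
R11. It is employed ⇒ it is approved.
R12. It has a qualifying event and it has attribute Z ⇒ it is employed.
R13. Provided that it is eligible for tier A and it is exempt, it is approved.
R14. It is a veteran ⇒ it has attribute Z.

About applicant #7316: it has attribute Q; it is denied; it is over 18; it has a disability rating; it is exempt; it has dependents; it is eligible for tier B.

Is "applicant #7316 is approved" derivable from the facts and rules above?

Yes

By R6 (it is eligible for tier B, it is over 18): it is on a waitlist.
By R10 (it has attribute Q, it is denied): it has attribute Z.
By R2 (it is on a waitlist, it is denied, it is exempt): it has a qualifying event.
By R12 (it has a qualifying event, it has attribute Z): it is employed.
By R11 (it is employed): it is approved.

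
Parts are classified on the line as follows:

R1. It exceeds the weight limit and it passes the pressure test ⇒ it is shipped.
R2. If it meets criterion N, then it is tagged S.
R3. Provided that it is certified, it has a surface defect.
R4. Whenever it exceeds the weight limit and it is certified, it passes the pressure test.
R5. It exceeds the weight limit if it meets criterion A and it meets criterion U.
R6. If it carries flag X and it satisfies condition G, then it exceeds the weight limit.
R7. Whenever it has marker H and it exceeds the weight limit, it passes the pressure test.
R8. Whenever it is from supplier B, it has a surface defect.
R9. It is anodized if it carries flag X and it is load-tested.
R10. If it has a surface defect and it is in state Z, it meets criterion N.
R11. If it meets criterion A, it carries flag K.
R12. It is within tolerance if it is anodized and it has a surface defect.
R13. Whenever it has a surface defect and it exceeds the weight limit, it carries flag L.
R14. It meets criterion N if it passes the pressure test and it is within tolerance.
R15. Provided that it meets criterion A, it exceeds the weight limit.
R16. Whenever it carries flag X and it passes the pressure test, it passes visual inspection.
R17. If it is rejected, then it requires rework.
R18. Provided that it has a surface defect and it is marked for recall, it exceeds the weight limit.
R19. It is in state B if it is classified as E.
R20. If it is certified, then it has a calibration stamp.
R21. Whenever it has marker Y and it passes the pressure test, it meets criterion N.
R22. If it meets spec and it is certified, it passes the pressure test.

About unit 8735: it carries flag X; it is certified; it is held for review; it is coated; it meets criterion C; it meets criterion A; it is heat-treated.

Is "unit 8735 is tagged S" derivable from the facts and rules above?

No

Forward chaining from the given facts derives: has a surface defect, carries flag K, exceeds the weight limit, has a calibration stamp, passes the pressure test, carries flag L, passes visual inspection, is shipped.
The only rule concluding "it is tagged S" is R2, which needs "it meets criterion N"; that is never established.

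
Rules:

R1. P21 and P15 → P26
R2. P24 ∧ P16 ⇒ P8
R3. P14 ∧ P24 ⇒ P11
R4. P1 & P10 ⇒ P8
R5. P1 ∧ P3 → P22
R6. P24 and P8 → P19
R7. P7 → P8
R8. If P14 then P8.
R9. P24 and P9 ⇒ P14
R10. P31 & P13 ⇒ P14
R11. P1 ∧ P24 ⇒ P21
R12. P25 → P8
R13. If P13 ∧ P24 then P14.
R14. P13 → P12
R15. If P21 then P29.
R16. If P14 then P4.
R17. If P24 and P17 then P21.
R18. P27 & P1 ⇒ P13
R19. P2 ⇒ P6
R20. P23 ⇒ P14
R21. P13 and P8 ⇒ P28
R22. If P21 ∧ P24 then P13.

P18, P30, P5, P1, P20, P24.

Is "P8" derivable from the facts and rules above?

P21  (by R11: P1, P24)
P13  (by R22: P21, P24)
P14  (by R13: P13, P24)
P8  (by R8: P14)

Yes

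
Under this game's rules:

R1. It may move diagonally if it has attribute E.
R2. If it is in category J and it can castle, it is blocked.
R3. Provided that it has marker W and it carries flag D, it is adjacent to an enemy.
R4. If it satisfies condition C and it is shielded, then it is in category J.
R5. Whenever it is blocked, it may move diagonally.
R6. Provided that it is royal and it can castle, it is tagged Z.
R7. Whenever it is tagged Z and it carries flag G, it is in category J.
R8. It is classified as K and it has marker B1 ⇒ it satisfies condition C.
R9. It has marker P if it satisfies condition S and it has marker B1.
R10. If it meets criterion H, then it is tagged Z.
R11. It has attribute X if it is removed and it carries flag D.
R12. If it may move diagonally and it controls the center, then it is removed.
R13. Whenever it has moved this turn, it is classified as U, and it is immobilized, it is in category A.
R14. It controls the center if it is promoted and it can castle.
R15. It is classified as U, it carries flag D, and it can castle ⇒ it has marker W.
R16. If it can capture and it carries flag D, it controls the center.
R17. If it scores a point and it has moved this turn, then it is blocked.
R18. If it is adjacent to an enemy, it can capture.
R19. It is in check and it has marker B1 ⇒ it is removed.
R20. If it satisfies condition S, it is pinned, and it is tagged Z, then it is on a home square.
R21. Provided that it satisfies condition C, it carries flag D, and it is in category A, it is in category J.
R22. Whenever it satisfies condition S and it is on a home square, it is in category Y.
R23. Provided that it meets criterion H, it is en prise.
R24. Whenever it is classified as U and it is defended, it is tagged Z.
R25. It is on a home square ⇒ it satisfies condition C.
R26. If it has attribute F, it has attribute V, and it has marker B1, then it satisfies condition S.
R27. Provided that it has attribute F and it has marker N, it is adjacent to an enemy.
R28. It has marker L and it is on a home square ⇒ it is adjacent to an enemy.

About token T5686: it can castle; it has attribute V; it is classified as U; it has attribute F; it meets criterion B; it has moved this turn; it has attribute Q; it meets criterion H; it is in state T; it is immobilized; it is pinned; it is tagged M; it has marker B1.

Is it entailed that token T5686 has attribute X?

Forward chaining from the given facts derives: is tagged Z, is in category A, is en prise, satisfies condition S, has marker P, is on a home square, is in category Y, satisfies condition C.
The only rule concluding "it has attribute X" is R11, which needs "it is removed"; that is never established.

No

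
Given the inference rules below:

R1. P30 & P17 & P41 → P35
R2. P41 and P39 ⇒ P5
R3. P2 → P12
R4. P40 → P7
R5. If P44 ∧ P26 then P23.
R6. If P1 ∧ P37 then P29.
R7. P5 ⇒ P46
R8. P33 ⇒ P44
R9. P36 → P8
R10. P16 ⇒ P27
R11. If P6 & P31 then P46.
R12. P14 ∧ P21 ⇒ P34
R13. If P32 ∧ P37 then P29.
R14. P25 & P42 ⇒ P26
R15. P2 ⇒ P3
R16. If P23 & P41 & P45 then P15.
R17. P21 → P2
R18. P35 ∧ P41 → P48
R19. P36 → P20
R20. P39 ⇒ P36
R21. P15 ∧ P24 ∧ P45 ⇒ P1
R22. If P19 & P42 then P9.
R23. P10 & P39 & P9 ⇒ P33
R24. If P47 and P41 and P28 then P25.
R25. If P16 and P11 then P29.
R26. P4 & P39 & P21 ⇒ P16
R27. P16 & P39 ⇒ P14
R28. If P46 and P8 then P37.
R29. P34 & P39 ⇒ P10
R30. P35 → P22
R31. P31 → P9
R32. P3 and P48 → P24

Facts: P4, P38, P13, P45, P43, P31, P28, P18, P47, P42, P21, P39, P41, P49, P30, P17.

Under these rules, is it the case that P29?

P35  (by R1: P30, P17, P41)
P5  (by R2: P41, P39)
P46  (by R7: P5)
P2  (by R17: P21)
P48  (by R18: P35, P41)
P36  (by R20: P39)
P25  (by R24: P47, P41, P28)
P16  (by R26: P4, P39, P21)
P14  (by R27: P16, P39)
P9  (by R31: P31)
P8  (by R9: P36)
P34  (by R12: P14, P21)
P26  (by R14: P25, P42)
P3  (by R15: P2)
P37  (by R28: P46, P8)
P10  (by R29: P34, P39)
P24  (by R32: P3, P48)
P33  (by R23: P10, P39, P9)
P44  (by R8: P33)
P23  (by R5: P44, P26)
P15  (by R16: P23, P41, P45)
P1  (by R21: P15, P24, P45)
P29  (by R6: P1, P37)

Yes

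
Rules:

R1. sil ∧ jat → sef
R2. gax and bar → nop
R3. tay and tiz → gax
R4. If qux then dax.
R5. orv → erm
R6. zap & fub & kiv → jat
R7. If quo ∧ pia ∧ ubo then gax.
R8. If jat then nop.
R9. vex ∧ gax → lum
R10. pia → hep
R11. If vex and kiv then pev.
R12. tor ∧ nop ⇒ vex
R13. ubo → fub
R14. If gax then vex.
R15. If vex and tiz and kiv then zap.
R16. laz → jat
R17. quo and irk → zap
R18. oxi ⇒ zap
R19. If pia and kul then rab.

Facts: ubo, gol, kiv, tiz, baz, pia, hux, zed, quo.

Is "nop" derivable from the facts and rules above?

Yes

gax  (by R7: quo, pia, ubo)
fub  (by R13: ubo)
vex  (by R14: gax)
zap  (by R15: vex, tiz, kiv)
jat  (by R6: zap, fub, kiv)
nop  (by R8: jat)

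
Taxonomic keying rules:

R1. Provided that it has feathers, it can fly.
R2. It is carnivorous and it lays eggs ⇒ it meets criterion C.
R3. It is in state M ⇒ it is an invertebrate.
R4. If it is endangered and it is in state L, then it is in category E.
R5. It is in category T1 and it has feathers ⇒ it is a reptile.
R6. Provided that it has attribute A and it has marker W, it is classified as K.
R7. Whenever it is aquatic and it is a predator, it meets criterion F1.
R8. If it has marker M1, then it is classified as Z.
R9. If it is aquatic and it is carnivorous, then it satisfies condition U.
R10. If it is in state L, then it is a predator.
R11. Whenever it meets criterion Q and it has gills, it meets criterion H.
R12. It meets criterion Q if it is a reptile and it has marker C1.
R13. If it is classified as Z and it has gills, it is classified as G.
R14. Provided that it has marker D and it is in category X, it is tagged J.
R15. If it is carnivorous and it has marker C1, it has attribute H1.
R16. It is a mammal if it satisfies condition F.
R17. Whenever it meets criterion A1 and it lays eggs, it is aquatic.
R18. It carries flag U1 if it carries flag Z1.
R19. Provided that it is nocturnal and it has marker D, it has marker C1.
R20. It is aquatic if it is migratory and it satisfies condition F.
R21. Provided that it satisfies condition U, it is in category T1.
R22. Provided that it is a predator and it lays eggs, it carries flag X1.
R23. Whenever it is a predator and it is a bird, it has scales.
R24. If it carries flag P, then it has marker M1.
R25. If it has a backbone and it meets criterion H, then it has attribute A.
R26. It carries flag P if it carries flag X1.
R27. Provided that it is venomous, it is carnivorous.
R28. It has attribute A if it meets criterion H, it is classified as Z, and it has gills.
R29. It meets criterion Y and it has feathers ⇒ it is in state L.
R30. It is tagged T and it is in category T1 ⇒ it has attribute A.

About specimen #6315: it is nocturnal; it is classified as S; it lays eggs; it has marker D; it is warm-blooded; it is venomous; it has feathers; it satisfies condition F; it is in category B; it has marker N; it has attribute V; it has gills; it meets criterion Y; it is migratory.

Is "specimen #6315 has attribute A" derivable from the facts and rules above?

By R19 (it is nocturnal, it has marker D): it has marker C1.
By R20 (it is migratory, it satisfies condition F): it is aquatic.
By R27 (it is venomous): it is carnivorous.
By R29 (it meets criterion Y, it has feathers): it is in state L.
By R9 (it is aquatic, it is carnivorous): it satisfies condition U.
By R10 (it is in state L): it is a predator.
By R21 (it satisfies condition U): it is in category T1.
By R22 (it is a predator, it lays eggs): it carries flag X1.
By R26 (it carries flag X1): it carries flag P.
By R5 (it is in category T1, it has feathers): it is a reptile.
By R12 (it is a reptile, it has marker C1): it meets criterion Q.
By R24 (it carries flag P): it has marker M1.
By R8 (it has marker M1): it is classified as Z.
By R11 (it meets criterion Q, it has gills): it meets criterion H.
By R28 (it meets criterion H, it is classified as Z, it has gills): it has attribute A.

Yes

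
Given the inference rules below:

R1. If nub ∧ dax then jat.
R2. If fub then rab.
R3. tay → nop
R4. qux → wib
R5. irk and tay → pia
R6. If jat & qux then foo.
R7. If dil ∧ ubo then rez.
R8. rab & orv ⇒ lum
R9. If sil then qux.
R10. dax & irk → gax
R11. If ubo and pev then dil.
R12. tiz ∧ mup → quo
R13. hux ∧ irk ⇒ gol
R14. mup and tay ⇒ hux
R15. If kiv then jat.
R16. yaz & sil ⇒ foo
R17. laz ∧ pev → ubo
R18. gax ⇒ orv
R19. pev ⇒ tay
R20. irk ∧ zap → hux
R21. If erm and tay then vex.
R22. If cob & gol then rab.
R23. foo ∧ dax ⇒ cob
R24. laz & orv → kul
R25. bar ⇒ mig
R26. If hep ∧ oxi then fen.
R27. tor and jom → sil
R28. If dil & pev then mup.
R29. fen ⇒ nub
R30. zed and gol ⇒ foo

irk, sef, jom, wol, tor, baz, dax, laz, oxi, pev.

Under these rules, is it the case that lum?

Forward chaining from the given facts derives: gax, ubo, orv, tay, kul, sil, nop, pia, qux, dil, mup, wib, rez, hux, gol.
The only rule concluding lum is R8, which needs rab; that is never established.

No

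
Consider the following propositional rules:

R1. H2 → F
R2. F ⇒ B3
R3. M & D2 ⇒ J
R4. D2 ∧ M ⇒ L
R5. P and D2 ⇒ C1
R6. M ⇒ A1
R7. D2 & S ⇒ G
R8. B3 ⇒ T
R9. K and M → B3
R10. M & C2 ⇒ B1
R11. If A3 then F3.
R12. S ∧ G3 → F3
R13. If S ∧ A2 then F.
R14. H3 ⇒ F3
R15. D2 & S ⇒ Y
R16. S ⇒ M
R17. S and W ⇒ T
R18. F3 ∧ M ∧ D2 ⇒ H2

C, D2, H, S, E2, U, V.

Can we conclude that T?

Forward chaining from the given facts derives: G, Y, M, J, L, A1.
Rules concluding T: R8 needs B3; R17 needs W — none of these are established.

No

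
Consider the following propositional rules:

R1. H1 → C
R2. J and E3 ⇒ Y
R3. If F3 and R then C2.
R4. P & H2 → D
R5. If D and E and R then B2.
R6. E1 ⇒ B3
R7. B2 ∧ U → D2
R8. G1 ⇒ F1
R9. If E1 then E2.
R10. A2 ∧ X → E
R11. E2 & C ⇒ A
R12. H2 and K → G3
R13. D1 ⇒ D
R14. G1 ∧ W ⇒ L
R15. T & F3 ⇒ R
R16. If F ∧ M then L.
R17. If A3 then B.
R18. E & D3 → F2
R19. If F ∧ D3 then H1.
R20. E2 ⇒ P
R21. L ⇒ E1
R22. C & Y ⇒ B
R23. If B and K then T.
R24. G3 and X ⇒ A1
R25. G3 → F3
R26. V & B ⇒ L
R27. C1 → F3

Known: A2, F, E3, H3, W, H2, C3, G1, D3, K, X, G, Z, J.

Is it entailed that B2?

Yes

Y  (by R2: J, E3)
E  (by R10: A2, X)
G3  (by R12: H2, K)
L  (by R14: G1, W)
H1  (by R19: F, D3)
E1  (by R21: L)
F3  (by R25: G3)
C  (by R1: H1)
E2  (by R9: E1)
P  (by R20: E2)
B  (by R22: C, Y)
T  (by R23: B, K)
D  (by R4: P, H2)
R  (by R15: T, F3)
B2  (by R5: D, E, R)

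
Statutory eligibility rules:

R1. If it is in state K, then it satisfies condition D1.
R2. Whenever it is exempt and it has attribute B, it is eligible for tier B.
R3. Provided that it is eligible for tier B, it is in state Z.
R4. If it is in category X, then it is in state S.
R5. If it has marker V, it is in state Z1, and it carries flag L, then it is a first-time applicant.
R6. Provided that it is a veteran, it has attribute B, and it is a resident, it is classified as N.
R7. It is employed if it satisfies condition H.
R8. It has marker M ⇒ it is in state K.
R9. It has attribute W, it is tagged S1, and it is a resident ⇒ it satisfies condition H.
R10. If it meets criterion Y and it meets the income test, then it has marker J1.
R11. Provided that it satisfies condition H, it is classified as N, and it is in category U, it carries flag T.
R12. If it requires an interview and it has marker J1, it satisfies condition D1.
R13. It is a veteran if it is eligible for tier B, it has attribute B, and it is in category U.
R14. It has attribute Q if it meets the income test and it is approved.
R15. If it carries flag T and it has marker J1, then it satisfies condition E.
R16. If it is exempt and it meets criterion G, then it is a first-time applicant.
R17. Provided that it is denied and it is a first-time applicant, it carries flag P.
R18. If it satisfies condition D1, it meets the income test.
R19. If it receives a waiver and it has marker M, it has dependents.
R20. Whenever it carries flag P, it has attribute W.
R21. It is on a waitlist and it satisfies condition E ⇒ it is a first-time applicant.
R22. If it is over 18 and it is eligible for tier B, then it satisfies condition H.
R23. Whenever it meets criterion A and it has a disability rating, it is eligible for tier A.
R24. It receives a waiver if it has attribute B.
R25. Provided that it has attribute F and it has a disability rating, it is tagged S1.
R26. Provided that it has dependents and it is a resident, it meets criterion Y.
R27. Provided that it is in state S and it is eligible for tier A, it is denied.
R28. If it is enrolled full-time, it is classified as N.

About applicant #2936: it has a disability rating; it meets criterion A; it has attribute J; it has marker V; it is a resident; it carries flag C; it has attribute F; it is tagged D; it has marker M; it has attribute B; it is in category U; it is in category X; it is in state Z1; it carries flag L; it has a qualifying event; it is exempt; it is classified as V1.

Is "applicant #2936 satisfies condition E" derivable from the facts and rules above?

By R2 (it is exempt, it has attribute B): it is eligible for tier B.
By R4 (it is in category X): it is in state S.
By R5 (it has marker V, it is in state Z1, it carries flag L): it is a first-time applicant.
By R8 (it has marker M): it is in state K.
By R13 (it is eligible for tier B, it has attribute B, it is in category U): it is a veteran.
By R23 (it meets criterion A, it has a disability rating): it is eligible for tier A.
By R24 (it has attribute B): it receives a waiver.
By R25 (it has attribute F, it has a disability rating): it is tagged S1.
By R27 (it is in state S, it is eligible for tier A): it is denied.
By R1 (it is in state K): it satisfies condition D1.
By R6 (it is a veteran, it has attribute B, it is a resident): it is classified as N.
By R17 (it is denied, it is a first-time applicant): it carries flag P.
By R18 (it satisfies condition D1): it meets the income test.
By R19 (it receives a waiver, it has marker M): it has dependents.
By R20 (it carries flag P): it has attribute W.
By R26 (it has dependents, it is a resident): it meets criterion Y.
By R9 (it has attribute W, it is tagged S1, it is a resident): it satisfies condition H.
By R10 (it meets criterion Y, it meets the income test): it has marker J1.
By R11 (it satisfies condition H, it is classified as N, it is in category U): it carries flag T.
By R15 (it carries flag T, it has marker J1): it satisfies condition E.

Yes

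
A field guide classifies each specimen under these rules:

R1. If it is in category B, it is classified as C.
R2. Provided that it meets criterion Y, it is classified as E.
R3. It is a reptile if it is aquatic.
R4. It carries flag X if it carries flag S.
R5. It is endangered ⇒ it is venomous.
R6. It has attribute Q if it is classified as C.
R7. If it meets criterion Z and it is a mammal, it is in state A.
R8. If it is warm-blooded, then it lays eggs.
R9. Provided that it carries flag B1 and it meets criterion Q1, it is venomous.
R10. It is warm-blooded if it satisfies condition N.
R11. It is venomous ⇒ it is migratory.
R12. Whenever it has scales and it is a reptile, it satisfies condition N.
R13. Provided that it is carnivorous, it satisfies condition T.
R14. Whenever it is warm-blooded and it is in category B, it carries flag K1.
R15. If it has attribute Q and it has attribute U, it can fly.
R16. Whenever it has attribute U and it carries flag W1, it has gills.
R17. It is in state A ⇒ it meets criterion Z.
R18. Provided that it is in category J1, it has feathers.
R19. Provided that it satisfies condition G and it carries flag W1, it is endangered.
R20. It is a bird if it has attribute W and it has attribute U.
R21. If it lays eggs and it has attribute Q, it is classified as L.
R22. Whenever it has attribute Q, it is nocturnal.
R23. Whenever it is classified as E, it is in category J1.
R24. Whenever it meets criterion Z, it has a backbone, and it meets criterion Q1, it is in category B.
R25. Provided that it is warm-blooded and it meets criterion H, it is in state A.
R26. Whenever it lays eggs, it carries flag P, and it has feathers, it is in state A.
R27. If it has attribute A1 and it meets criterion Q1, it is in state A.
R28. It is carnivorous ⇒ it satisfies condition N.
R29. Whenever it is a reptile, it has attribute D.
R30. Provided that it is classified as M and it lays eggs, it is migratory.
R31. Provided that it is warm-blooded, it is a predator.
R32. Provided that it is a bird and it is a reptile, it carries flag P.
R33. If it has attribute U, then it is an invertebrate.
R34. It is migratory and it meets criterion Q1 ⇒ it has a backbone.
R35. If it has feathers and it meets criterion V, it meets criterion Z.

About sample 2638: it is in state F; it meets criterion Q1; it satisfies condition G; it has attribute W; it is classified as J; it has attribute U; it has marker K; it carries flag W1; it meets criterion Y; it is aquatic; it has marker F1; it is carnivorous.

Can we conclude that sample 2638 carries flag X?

No

Forward chaining from the given facts derives: is classified as E, is a reptile, satisfies condition T, has gills, is endangered, is a bird, is in category J1, satisfies condition N, has attribute D, carries flag P, is an invertebrate, is venomous, is warm-blooded, is migratory, has feathers, is a predator, has a backbone, lays eggs, is in state A, meets criterion Z, is in category B, is classified as C, has attribute Q, carries flag K1, can fly, is classified as L, is nocturnal.
The only rule concluding "it carries flag X" is R4, which needs "it carries flag S"; that is never established.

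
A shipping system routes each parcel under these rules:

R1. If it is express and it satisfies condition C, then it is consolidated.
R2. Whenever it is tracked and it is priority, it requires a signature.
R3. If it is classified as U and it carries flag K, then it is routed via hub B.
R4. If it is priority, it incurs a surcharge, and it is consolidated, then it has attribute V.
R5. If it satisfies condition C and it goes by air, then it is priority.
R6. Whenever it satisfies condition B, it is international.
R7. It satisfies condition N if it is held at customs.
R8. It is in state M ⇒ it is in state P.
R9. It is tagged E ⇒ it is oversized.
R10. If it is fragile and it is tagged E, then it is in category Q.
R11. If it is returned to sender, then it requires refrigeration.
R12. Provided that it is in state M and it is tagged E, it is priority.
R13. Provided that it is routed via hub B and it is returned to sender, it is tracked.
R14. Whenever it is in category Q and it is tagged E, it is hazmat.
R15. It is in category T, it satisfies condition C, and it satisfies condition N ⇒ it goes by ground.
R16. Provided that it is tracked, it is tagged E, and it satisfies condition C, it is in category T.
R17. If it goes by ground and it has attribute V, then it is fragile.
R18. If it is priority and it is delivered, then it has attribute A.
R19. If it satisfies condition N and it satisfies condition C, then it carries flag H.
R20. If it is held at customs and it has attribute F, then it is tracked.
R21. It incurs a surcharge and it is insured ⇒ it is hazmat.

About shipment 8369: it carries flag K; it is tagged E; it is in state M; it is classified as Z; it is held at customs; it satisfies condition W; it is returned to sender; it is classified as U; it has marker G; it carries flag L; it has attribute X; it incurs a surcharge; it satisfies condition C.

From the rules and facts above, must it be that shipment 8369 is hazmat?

Forward chaining from the given facts derives: is routed via hub B, satisfies condition N, is in state P, is oversized, requires refrigeration, is priority, is tracked, is in category T, carries flag H, requires a signature, goes by ground.
Rules concluding "it is hazmat": R14 needs "it is in category Q"; R21 needs "it is insured" — none of these are established.

No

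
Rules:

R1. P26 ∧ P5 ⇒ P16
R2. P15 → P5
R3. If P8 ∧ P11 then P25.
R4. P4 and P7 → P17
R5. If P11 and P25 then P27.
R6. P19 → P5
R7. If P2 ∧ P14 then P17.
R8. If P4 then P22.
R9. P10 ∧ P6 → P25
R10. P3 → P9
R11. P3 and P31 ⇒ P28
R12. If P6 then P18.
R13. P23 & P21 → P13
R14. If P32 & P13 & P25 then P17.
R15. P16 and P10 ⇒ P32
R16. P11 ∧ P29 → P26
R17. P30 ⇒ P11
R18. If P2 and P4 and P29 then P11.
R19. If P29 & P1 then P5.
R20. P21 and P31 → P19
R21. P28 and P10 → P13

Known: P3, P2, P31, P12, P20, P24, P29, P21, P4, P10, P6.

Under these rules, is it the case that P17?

P25  (by R9: P10, P6)
P28  (by R11: P3, P31)
P11  (by R18: P2, P4, P29)
P19  (by R20: P21, P31)
P13  (by R21: P28, P10)
P5  (by R6: P19)
P26  (by R16: P11, P29)
P16  (by R1: P26, P5)
P32  (by R15: P16, P10)
P17  (by R14: P32, P13, P25)

Yes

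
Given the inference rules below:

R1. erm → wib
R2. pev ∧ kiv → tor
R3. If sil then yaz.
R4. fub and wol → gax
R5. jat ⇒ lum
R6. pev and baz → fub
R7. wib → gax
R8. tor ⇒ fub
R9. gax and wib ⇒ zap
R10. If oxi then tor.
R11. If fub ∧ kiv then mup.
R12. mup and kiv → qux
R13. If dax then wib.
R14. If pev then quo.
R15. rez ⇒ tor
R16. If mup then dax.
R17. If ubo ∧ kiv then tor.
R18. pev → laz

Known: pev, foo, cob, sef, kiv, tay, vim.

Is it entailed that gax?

tor  (by R2: pev, kiv)
fub  (by R8: tor)
mup  (by R11: fub, kiv)
dax  (by R16: mup)
wib  (by R13: dax)
gax  (by R7: wib)

Yes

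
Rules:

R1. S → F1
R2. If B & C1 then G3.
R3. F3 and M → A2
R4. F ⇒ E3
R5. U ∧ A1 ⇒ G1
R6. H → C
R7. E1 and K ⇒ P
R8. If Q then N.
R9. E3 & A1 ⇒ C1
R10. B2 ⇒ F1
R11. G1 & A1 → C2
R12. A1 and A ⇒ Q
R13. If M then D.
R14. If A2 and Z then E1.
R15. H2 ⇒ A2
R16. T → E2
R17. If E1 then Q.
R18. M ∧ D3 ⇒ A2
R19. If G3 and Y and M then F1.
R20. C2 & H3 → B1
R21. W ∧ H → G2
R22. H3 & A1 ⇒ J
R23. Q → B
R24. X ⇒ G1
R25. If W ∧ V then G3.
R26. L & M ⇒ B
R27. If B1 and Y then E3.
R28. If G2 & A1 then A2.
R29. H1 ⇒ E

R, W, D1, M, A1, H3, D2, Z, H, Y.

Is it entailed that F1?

No

Forward chaining from the given facts derives: C, D, G2, J, A2, E1, Q, B, N.
Rules concluding F1: R1 needs S; R10 needs B2; R19 needs G3 — none of these are established.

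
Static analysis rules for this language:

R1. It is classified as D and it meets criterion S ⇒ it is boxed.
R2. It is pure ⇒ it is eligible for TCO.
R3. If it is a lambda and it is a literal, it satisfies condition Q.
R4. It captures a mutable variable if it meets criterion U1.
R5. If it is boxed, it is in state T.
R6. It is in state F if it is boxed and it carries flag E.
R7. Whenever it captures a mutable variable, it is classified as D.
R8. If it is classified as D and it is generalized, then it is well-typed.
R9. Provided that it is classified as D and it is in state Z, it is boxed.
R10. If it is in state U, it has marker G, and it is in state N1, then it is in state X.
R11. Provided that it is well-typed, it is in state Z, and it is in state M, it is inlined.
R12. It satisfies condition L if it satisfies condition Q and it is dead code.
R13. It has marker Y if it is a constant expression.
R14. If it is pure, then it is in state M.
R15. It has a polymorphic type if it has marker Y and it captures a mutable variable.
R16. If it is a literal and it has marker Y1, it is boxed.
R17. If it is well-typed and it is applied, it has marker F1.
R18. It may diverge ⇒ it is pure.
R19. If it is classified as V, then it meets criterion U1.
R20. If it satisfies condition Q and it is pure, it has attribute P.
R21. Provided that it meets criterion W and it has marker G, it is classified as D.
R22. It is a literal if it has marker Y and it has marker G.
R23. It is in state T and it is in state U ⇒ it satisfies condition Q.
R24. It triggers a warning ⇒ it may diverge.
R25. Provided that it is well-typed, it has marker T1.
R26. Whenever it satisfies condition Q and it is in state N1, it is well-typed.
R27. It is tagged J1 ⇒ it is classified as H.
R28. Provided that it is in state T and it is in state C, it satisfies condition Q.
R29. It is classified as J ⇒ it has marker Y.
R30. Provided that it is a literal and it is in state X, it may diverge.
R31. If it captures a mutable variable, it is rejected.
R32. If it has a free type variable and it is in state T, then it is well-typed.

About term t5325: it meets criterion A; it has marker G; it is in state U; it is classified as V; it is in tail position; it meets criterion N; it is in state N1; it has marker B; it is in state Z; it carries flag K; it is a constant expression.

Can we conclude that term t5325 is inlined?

Yes

By R10 (it is in state U, it has marker G, it is in state N1): it is in state X.
By R13 (it is a constant expression): it has marker Y.
By R19 (it is classified as V): it meets criterion U1.
By R22 (it has marker Y, it has marker G): it is a literal.
By R30 (it is a literal, it is in state X): it may diverge.
By R4 (it meets criterion U1): it captures a mutable variable.
By R7 (it captures a mutable variable): it is classified as D.
By R9 (it is classified as D, it is in state Z): it is boxed.
By R18 (it may diverge): it is pure.
By R5 (it is boxed): it is in state T.
By R14 (it is pure): it is in state M.
By R23 (it is in state T, it is in state U): it satisfies condition Q.
By R26 (it satisfies condition Q, it is in state N1): it is well-typed.
By R11 (it is well-typed, it is in state Z, it is in state M): it is inlined.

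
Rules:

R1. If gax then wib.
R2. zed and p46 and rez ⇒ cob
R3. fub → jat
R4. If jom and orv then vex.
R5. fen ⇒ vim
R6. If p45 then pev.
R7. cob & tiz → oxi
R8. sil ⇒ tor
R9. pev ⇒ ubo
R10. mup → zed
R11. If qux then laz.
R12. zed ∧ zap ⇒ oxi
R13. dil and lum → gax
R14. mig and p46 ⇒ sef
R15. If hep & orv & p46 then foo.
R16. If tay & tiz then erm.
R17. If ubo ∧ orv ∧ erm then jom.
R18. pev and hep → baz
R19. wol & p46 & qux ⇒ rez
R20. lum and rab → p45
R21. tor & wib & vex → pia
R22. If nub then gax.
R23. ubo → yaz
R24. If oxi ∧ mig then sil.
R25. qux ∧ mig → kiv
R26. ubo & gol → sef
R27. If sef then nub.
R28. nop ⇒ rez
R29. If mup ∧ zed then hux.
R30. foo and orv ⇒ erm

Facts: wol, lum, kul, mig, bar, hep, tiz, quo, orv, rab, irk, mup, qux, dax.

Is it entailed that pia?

Forward chaining from the given facts derives: zed, laz, p45, kiv, hux, pev, ubo, baz, yaz.
The only rule concluding pia is R21, which needs tor; that is never established.

No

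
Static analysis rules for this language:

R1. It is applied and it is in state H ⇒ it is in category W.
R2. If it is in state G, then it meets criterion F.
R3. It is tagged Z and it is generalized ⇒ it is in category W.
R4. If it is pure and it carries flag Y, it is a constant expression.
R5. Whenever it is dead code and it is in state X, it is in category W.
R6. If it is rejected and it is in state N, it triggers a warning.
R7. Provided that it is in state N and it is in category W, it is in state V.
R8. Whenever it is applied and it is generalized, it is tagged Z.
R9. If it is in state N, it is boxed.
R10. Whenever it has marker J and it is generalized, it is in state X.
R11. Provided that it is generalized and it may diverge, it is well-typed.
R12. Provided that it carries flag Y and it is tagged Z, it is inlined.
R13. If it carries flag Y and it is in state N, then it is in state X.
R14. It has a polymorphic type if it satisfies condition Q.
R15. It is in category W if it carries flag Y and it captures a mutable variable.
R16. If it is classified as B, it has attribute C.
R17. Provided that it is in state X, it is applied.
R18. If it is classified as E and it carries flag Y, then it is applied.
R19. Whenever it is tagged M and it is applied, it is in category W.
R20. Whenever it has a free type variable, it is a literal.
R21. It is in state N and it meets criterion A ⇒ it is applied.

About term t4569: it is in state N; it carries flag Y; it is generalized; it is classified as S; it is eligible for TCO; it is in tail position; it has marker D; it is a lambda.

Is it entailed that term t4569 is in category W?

By R13 (it carries flag Y, it is in state N): it is in state X.
By R17 (it is in state X): it is applied.
By R8 (it is applied, it is generalized): it is tagged Z.
By R3 (it is tagged Z, it is generalized): it is in category W.

Yes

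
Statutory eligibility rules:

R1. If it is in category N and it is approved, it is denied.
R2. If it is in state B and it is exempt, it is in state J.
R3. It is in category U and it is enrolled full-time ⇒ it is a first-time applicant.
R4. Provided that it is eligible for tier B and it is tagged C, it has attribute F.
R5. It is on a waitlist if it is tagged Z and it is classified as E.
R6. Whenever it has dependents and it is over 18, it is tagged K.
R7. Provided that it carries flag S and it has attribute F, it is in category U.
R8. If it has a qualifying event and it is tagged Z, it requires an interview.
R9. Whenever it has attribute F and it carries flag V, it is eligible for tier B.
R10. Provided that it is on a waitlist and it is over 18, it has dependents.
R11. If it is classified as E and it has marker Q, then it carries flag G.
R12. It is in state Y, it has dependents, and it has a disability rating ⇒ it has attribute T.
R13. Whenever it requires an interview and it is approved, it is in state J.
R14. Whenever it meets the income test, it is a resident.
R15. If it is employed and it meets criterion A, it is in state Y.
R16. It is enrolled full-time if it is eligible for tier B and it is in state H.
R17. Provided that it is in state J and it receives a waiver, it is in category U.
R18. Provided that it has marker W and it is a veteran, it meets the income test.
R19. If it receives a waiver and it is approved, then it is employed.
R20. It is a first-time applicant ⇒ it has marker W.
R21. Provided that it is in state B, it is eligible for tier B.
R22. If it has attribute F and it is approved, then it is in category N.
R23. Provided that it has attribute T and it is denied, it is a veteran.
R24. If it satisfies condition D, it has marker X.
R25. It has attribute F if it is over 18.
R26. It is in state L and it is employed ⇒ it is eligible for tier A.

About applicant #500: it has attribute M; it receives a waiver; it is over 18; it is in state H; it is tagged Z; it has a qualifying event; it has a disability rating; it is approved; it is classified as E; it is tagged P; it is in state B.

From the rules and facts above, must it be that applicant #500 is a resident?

Forward chaining from the given facts derives: is on a waitlist, requires an interview, has dependents, is in state J, is in category U, is employed, is eligible for tier B, has attribute F, is tagged K, is enrolled full-time, is in category N, is denied, is a first-time applicant, has marker W.
The only rule concluding "it is a resident" is R14, which needs "it meets the income test"; that is never established.

No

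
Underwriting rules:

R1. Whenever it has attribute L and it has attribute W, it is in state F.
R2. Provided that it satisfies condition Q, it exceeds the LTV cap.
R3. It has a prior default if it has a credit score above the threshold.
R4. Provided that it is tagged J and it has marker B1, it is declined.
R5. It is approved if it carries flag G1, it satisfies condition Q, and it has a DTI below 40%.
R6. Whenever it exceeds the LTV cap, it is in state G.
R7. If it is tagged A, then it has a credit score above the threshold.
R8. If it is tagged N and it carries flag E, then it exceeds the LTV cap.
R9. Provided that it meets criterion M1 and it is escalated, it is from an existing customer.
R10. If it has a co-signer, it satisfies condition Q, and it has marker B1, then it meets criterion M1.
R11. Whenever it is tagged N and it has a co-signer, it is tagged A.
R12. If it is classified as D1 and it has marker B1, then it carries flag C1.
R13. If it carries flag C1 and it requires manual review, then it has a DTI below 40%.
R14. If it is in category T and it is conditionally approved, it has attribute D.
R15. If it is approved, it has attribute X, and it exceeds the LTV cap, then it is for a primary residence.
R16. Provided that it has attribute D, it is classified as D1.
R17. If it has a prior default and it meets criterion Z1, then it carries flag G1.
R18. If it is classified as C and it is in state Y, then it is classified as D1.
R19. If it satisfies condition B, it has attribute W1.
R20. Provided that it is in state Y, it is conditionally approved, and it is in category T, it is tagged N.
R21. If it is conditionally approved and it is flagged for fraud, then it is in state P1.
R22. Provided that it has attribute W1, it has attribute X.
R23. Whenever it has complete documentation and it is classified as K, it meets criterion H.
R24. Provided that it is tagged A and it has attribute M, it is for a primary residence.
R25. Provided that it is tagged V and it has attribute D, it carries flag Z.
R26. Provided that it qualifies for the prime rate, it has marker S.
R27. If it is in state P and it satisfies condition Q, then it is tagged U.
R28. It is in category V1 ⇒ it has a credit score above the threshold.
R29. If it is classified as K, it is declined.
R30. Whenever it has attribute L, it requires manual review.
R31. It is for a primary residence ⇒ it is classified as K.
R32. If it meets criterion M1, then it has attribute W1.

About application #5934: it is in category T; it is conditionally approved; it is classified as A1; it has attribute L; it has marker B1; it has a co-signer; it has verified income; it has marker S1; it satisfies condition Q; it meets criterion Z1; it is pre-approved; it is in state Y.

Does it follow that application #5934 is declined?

Yes

By R2 (it satisfies condition Q): it exceeds the LTV cap.
By R10 (it has a co-signer, it satisfies condition Q, it has marker B1): it meets criterion M1.
By R14 (it is in category T, it is conditionally approved): it has attribute D.
By R16 (it has attribute D): it is classified as D1.
By R20 (it is in state Y, it is conditionally approved, it is in category T): it is tagged N.
By R30 (it has attribute L): it requires manual review.
By R32 (it meets criterion M1): it has attribute W1.
By R11 (it is tagged N, it has a co-signer): it is tagged A.
By R12 (it is classified as D1, it has marker B1): it carries flag C1.
By R13 (it carries flag C1, it requires manual review): it has a DTI below 40%.
By R22 (it has attribute W1): it has attribute X.
By R7 (it is tagged A): it has a credit score above the threshold.
By R3 (it has a credit score above the threshold): it has a prior default.
By R17 (it has a prior default, it meets criterion Z1): it carries flag G1.
By R5 (it carries flag G1, it satisfies condition Q, it has a DTI below 40%): it is approved.
By R15 (it is approved, it has attribute X, it exceeds the LTV cap): it is for a primary residence.
By R31 (it is for a primary residence): it is classified as K.
By R29 (it is classified as K): it is declined.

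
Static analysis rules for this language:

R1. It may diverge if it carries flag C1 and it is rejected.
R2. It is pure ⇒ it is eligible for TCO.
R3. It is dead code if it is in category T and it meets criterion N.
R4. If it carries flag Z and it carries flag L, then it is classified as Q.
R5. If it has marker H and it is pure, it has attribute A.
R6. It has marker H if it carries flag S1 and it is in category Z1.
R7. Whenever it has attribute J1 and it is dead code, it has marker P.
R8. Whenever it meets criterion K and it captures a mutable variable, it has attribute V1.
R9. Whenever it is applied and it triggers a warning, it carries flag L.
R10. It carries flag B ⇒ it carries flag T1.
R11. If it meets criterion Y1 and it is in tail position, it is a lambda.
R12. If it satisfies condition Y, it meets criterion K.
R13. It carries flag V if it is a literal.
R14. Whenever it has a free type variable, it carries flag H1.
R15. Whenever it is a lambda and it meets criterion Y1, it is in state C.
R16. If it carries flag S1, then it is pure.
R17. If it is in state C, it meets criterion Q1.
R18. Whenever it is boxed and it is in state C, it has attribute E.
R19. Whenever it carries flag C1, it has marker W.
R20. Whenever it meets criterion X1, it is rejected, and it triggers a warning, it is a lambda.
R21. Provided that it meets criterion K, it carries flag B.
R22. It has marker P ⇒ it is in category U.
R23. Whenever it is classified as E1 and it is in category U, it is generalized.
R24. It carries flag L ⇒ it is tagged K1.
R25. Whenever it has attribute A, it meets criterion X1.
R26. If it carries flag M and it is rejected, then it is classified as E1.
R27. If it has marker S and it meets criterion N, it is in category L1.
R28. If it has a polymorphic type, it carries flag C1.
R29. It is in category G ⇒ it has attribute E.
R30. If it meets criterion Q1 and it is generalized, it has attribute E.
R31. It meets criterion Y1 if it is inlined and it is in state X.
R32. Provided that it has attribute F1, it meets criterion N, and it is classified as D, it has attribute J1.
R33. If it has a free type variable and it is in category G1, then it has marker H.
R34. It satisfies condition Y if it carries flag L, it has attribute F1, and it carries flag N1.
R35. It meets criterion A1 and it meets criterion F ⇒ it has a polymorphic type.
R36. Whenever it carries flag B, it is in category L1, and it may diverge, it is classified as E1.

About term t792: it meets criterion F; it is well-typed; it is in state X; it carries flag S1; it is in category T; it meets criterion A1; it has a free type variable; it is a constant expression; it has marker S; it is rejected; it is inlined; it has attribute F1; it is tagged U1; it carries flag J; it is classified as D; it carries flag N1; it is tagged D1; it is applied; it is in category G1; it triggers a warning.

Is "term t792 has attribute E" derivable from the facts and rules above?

No

Forward chaining from the given facts derives: carries flag L, carries flag H1, is pure, is tagged K1, meets criterion Y1, has marker H, satisfies condition Y, has a polymorphic type, is eligible for TCO, has attribute A, meets criterion K, carries flag B, meets criterion X1, carries flag C1, may diverge, carries flag T1, has marker W, is a lambda, is in state C, meets criterion Q1.
Rules concluding "it has attribute E": R18 needs "it is boxed"; R29 needs "it is in category G"; R30 needs "it is generalized" — none of these are established.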